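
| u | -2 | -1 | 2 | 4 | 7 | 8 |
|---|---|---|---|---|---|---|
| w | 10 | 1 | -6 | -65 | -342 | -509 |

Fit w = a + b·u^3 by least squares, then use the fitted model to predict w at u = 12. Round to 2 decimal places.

Entries of MᵀM: Σ1 = 6, Σu^3 = 918, Σu^3·u^3 = 384018.
Moment sums: Σw = -911, Σu^3·w = -382203.
So MᵀM·[a, b]ᵀ = Mᵀw: [[6, 918]; [918, 384018]]·[a, b]ᵀ = [-911, -382203]ᵀ.
Eliminating b: 384018·(row 1) − 918·(row 2) gives 1461384·a = 384018·(-911) − 918·(-382203) = 1021956, so a = 85163/121782.
Then b = ((-382203) − 918·(85163/121782))/384018 = -20235/20297.
At u = 12: ŵ = (85163/121782)·(1) + (-20235/20297)·(1728) = -209711317/121782.

ŵ = -1722.02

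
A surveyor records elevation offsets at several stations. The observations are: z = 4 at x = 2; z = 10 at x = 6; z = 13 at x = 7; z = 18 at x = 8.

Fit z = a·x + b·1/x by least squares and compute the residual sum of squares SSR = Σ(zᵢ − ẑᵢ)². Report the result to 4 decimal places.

SSR = 8.8368

Sums needed: Σx·x = 153, Σx·1/x = 4, Σ1/x·1/x = 8857/28224.
And Σx·z = 303, Σ1/x·z = 653/84.
AᵀA·[a, b]ᵀ = Aᵀz becomes [[153, 4]; [4, 8857/28224]]·[a, b]ᵀ = [303, 653/84]ᵀ.
Eliminating b: (8857/28224)·(row 1) − 4·(row 2) gives (100393/3136)·a = (8857/28224)·303 − 4·(653/84) = 200671/3136, so a = 200671/100393.
Then b = ((653/84) − 4·(200671/100393))/(8857/28224) = -70896/100393.
Residuals: 35678/100393, -188280/100393, -89460/100393, 210568/100393; SSR = 887156/100393.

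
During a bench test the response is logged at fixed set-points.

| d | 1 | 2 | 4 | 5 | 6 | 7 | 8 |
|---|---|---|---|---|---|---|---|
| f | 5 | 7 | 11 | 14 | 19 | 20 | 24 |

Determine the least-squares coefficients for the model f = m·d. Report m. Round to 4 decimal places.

m = 2.9692

With design matrix M, MᵀM = [[195]] and Mᵀf = [579]ᵀ.
m = 579/195 = 2.96923.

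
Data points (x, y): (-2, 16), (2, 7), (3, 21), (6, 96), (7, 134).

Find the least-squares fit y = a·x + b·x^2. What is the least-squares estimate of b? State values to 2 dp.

Entries of AᵀA: Σx·x = 102, Σx·x^2 = 586, Σx^2·x^2 = 3810.
For Aᵀy: Σx·y = 1559, Σx^2·y = 10303.
So AᵀA·[a, b]ᵀ = Aᵀy: [[102, 586]; [586, 3810]]·[a, b]ᵀ = [1559, 10303]ᵀ.
Determinant 102·3810 − 586² = 45224.
a = (1559·3810 − 586·10303)/45224 = -12221/5653; b = (102·10303 − 586·1559)/45224 = 34333/11306.

b = 3.04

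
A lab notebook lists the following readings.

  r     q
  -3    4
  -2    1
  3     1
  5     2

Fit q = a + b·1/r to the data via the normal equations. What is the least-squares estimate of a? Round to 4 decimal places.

The normal system AᵀA·[a, b]ᵀ = Aᵀq is [[4, -3/10]; [-3/10, 461/900]]·[a, b]ᵀ = [8, -11/10]ᵀ.
Eliminating b: (461/900)·(row 1) − (-3/10)·(row 2) gives (1763/900)·a = (461/900)·8 − (-3/10)·(-11/10) = 3391/900, so a = 3391/1763.
Then b = ((-11/10) − (-3/10)·(3391/1763))/(461/900) = -1800/1763.

a = 1.9234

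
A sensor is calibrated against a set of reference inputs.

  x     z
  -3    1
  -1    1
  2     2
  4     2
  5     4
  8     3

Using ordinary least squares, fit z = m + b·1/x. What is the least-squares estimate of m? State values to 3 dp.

m = 2.222

Compute the Gram sums: Σ1 = 6, Σ1/x = -31/120, Σ1/x·1/x = 21301/14400.
Moment sums: Σz = 13, Σ1/x·z = 161/120.
Determinant 6·(21301/14400) − (-31/120)² = 25369/2880.
m = (13·(21301/14400) − (-31/120)·(161/120))/(25369/2880) = 281904/126845; b = (6·(161/120) − (-31/120)·13)/(25369/2880) = 32856/25369.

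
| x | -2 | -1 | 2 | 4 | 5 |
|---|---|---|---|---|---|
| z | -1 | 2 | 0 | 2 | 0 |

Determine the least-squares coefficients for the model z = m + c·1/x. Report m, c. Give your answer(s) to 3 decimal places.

m = 0.552, c = -0.435

Setting ∂/∂m … = 0 gives: 5·m + (-11/20)·c = 3;  (-11/20)·m + (641/400)·c = -1.
Eliminating c: (641/400)·(row 1) − (-11/20)·(row 2) gives (771/100)·m = (641/400)·3 − (-11/20)·(-1) = 1703/400, so m = 1703/3084.
Then c = ((-1) − (-11/20)·(1703/3084))/(641/400) = -335/771.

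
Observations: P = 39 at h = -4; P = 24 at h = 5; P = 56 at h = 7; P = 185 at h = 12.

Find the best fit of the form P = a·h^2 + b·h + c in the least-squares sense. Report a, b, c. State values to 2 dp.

a = 1.53, b = -3.12, c = 1.97

With design matrix X, XᵀX = [[24018, 2132, 234]; [2132, 234, 20]; [234, 20, 4]] and XᵀP = [30608, 2576, 304]ᵀ.
Solving the 3×3 system (Gaussian elimination) gives a = 351272/229321, b = -714632/229321, c = 452144/229321.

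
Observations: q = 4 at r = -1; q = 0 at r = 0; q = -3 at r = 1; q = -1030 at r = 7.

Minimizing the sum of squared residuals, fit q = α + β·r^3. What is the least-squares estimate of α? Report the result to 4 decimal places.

α = 0.3343

From the data, Σ1 = 4, Σr^3 = 343, Σr^3·r^3 = 117651.
Moment sums: Σq = -1029, Σr^3·q = -353297.
det = 4·117651 − 343² = 352955.
α = ((-1029)·117651 − 343·(-353297))/352955 = 117992/352955; β = (4·(-353297) − 343·(-1029))/352955 = -1060241/352955.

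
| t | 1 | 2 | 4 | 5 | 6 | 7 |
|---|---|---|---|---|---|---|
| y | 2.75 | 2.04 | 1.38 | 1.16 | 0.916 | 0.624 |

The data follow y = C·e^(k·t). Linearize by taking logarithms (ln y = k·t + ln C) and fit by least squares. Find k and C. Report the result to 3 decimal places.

k = -0.230, C = 3.426

Linearized form: ln y = k·t + ln C. From the 6 transformed points,
Σt = 25.0000, Σ(t)² = 131.0000, Σln y = 1.6357, Σt·ln y = 0.6403.
Equations: 131.0000·k + 25.0000·ln C = 0.6403;  25.0000·k + 6·ln C = 1.6357.
Δ = 131.0000·6 − (25.0000)² = 161.0000; k = (0.6403·6 − 25.0000·1.6357)/161.0000 = -0.23013, ln C = (131.0000·1.6357 − 25.0000·0.6403)/161.0000 = 1.23150, so C = exp(1.23150) = 3.42636.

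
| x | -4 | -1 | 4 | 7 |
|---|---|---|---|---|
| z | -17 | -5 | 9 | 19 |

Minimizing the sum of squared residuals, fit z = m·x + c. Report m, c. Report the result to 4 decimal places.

m = 3.1918, c = -3.2877

Normal-equation sums: Σx·x = 82, Σx = 6, Σ1 = 4.
Moment sums: Σx·z = 242, Σz = 6.
Normal equations: [[82, 6]; [6, 4]]·[m, c]ᵀ = [242, 6]ᵀ.
det = 82·4 − 6² = 292.
m = (242·4 − 6·6)/292 = 233/73; c = (82·6 − 6·242)/292 = -240/73.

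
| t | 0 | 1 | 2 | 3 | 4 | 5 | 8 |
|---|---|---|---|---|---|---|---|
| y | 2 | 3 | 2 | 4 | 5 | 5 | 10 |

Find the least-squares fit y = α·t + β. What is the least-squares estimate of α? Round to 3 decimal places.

The normal equations are: 119·α + 23·β = 144;  23·α + 7·β = 31.
Δ = 119·7 − 23² = 304.
α = (144·7 − 23·31)/304 = 295/304; β = (119·31 − 23·144)/304 = 377/304.

α = 0.970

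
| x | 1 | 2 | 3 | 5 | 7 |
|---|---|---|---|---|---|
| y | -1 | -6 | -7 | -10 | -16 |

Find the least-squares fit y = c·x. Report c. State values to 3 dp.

c = -2.227

With design matrix A, AᵀA = [[88]] and Aᵀy = [-196]ᵀ.
c = (-196)/88 = -2.22727.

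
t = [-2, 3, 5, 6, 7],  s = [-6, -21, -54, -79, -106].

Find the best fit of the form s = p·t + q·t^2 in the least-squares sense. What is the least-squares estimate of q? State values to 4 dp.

The normal equations are: 123·p + 703·q = -1537;  703·p + 4419·q = -9601.
(Σt·t = 123, Σt·t^2 = 703, Σt^2·t^2 = 4419, Σt·s = -1537, Σt^2·s = -9601.)
Eliminating q: 4419·(row 1) − 703·(row 2) gives 49328·p = 4419·(-1537) − 703·(-9601) = -42500, so p = -10625/12332.
Then q = ((-9601) − 703·(-10625/12332))/4419 = -25103/12332.

q = -2.0356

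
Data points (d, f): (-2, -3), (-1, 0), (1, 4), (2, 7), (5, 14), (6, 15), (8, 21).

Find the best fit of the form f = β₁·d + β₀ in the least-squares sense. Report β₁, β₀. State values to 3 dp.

Entries of AᵀA: Σd·d = 135, Σd = 19, Σ1 = 7.
Right-hand side: Σd·f = 352, Σf = 58.
Normal equations: [[135, 19]; [19, 7]]·[β₁, β₀]ᵀ = [352, 58]ᵀ.
det = 135·7 − 19² = 584.
β₁ = (352·7 − 19·58)/584 = 681/292; β₀ = (135·58 − 19·352)/584 = 571/292.

β₁ = 2.332, β₀ = 1.955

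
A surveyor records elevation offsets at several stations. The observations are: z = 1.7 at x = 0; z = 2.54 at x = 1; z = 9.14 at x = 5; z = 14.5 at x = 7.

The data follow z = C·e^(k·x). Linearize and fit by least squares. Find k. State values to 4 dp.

Linearized form: ln z = k·x + ln C. From the 4 transformed points,
Σx = 13.0000, Σ(x)² = 75.0000, Σln z = 6.3496, Σx·ln z = 30.7145.
Equations: 75.0000·k + 13.0000·ln C = 30.7145;  13.0000·k + 4·ln C = 6.3496.
Δ = 75.0000·4 − (13.0000)² = 131.0000; k = (30.7145·4 − 13.0000·6.3496)/131.0000 = 0.30773, ln C = (75.0000·6.3496 − 13.0000·30.7145)/131.0000 = 0.58726.

k = 0.3077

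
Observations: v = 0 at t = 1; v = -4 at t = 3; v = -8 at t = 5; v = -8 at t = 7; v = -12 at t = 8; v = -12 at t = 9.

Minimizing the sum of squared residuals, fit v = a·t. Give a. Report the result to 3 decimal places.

From the data, Σt·t = 229.
For Aᵀv: Σt·v = -312.
AᵀA·[a]ᵀ = Aᵀv becomes [[229]]·[a]ᵀ = [-312]ᵀ.
a = (-312)/229 = -1.36245.

a = -1.362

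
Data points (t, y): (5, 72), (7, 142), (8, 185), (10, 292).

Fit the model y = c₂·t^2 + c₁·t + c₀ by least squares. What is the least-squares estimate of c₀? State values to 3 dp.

Forming AᵀA = [[17122, 1980, 238]; [1980, 238, 30]; [238, 30, 4]] and Aᵀy = [49798, 5754, 691]ᵀ gives AᵀA·[c₂, c₁, c₀]ᵀ = Aᵀy.
Row-reducing yields c₂ = 37/12, c₁ = -119/52, c₀ = 1007/156.

c₀ = 6.455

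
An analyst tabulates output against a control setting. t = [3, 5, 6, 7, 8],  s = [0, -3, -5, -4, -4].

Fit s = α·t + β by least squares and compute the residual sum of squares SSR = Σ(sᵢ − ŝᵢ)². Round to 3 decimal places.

XᵀX·[α, β]ᵀ = Xᵀs reads: 183·α + 29·β = -105;  29·α + 5·β = -16.
Eliminating β: 5·(row 1) − 29·(row 2) gives 74·α = 5·(-105) − 29·(-16) = -61, so α = -61/74.
Then β = ((-16) − 29·(-61/74))/5 = 117/74.
Residuals: 33/37, -17/37, -121/74, 7/37, 75/74; SSR = 351/74.

SSR = 4.743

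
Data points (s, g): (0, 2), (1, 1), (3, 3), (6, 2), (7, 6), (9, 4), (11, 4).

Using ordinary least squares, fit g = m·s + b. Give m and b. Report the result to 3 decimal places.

AᵀA·[m, b]ᵀ = Aᵀg reads: 297·m + 37·b = 144;  37·m + 7·b = 22.
det = 297·7 − 37² = 710.
m = (144·7 − 37·22)/710 = 97/355; b = (297·22 − 37·144)/710 = 603/355.

m = 0.273, b = 1.699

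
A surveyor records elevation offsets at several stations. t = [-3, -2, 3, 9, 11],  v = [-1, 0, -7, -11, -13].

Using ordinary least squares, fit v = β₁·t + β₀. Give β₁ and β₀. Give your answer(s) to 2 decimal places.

Entries of XᵀX: Σt·t = 224, Σt = 18, Σ1 = 5.
And Σt·v = -260, Σv = -32.
So XᵀX·[β₁, β₀]ᵀ = Xᵀv: [[224, 18]; [18, 5]]·[β₁, β₀]ᵀ = [-260, -32]ᵀ.
det = 224·5 − 18² = 796.
β₁ = ((-260)·5 − 18·(-32))/796 = -181/199; β₀ = (224·(-32) − 18·(-260))/796 = -622/199.

β₁ = -0.91, β₀ = -3.13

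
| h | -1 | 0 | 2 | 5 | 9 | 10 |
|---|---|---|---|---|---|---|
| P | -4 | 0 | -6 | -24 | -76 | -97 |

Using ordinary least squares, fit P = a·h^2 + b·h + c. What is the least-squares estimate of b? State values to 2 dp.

b = 0.52

Forming XᵀX = [[17203, 1861, 211]; [1861, 211, 25]; [211, 25, 6]] and XᵀP = [-16484, -1782, -207]ᵀ gives XᵀX·[a, b, c]ᵀ = XᵀP.
Row-reducing yields a = -241655/243408, b = 125909/243408, c = -35333/20284.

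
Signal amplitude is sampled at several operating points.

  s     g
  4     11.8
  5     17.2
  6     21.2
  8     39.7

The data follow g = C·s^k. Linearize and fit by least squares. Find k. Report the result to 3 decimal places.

k = 1.720

Taking logs, ln g = k·ln s + ln C, so regress ln g on ln s.
Σln s = 6.8669, Σ(ln s)² = 12.0466, Σln g = 12.0484, Σln s·ln g = 21.1274.
Equations: 12.0466·k + 6.8669·ln C = 21.1274;  6.8669·k + 4·ln C = 12.0484.
Solving (det = 1.0316): k = 1.72006, ln C = 0.05920.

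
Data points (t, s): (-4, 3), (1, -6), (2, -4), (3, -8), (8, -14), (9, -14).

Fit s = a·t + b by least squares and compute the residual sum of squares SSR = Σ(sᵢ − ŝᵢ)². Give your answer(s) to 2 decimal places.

SSR = 8.08

Setting ∂/∂a … = 0 gives: 175·a + 19·b = -288;  19·a + 6·b = -43.
(Σt·t = 175, Σt = 19, Σ1 = 6, Σt·s = -288, Σs = -43.)
Determinant 175·6 − 19² = 689.
a = ((-288)·6 − 19·(-43))/689 = -911/689; b = (175·(-43) − 19·(-288))/689 = -2053/689.
Residuals: 476/689, -90/53, 1119/689, -726/689, -305/689, 606/689; SSR = 5566/689.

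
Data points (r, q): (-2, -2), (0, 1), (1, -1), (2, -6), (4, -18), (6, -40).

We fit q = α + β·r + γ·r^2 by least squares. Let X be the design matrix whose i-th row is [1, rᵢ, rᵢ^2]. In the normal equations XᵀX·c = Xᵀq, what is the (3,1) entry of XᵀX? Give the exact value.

61

Row 3 ↔ basis r^2, column 1 ↔ basis 1, so (XᵀX)_{3,1} = Σᵢ r^2 = (4)·(1) + (0)·(1) + (1)·(1) + (4)·(1) + (16)·(1) + (36)·(1) = 61.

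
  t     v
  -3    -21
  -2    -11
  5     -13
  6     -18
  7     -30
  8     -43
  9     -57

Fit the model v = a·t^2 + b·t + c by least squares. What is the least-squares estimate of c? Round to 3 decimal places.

c = -1.294

Setting ∂/∂a … = 0 gives: 15076·a + 1890·b + 268·c = -10045;  1890·a + 268·b + 30·c = -1155;  268·a + 30·b + 7·c = -193.
Solving the 3×3 system (Gaussian elimination) gives a = -148423/141974, b = 455415/141974, c = -91862/70987.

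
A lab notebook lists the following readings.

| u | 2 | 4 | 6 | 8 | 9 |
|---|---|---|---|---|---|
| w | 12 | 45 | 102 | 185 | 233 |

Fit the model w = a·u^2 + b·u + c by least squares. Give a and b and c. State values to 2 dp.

a = 3.01, b = -1.46, c = 2.74

The normal equations are: 12225·a + 1529·b + 201·c = 35153;  1529·a + 201·b + 29·c = 4393;  201·a + 29·b + 5·c = 577.
(Σu^2·u^2 = 12225, Σu^2·u = 1529, Σu^2 = 201, Σu·u = 201, Σu = 29, Σ1 = 5, Σu^2·w = 35153, Σu·w = 4393, Σw = 577.)
Row-reducing yields a = 3799/1261, b = -1838/1261, c = 3460/1261.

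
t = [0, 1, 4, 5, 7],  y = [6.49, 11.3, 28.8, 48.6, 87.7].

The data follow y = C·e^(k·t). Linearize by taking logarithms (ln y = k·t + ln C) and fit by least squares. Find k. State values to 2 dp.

k = 0.37

With ln yᵢ as the transformed response and tᵢ as the regressor:
XᵀX = [[91.0000, 17.0000]; [17.0000, 5]], rhs = [66.6019, 16.0130]ᵀ  (here Σt = 17.0000, Σ(t)² = 91.0000, Σln y = 16.0130, Σt·ln y = 66.6019).
Slope k = (n·Σt·ln y − Σt·Σln y)/(n·Σ(t)² − (Σt)²) = (5·66.6019 − 17.0000·16.0130)/166.0000 = 0.36620; ln C = (Σln y − k·Σt)/n = 1.95753.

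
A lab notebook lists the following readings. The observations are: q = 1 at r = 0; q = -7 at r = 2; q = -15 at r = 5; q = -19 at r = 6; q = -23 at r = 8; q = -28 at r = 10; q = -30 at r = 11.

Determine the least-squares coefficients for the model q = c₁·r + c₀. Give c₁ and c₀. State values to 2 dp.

c₁ = -2.77, c₀ = -0.69

MᵀM·[c₁, c₀]ᵀ = Mᵀq reads: 350·c₁ + 42·c₀ = -997;  42·c₁ + 7·c₀ = -121.
(Σr·r = 350, Σr = 42, Σ1 = 7, Σr·q = -997, Σq = -121.)
Eliminating c₀: 7·(row 1) − 42·(row 2) gives 686·c₁ = 7·(-997) − 42·(-121) = -1897, so c₁ = -271/98.
Then c₀ = ((-121) − 42·(-271/98))/7 = -34/49.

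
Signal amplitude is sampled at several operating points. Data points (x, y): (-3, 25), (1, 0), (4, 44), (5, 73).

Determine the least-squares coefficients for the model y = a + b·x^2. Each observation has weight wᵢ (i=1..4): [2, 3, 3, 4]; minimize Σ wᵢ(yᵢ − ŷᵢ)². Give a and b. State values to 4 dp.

AᵀWA·[a, b]ᵀ = AᵀWy reads: 12·a + 169·b = 474;  169·a + 3433·b = 9862.
det = 12·3433 − 169² = 12635.
a = (474·3433 − 169·9862)/12635 = -39436/12635; b = (12·9862 − 169·474)/12635 = 38238/12635.

a = -3.1212, b = 3.0264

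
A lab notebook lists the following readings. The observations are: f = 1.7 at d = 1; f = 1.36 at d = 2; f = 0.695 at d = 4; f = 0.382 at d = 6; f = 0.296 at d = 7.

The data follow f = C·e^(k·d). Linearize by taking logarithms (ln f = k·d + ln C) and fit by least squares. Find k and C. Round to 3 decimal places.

Linearized form: ln f = k·d + ln C. From the 5 transformed points,
XᵀX = [[106.0000, 20.0000]; [20.0000, 5]], rhs = [-14.6056, -1.7055]ᵀ  (here Σd = 20.0000, Σ(d)² = 106.0000, Σln f = -1.7055, Σd·ln f = -14.6056).
Solving (det = 130.0000): k = -0.29937, ln C = 0.85640, so C = exp(0.85640) = 2.35467.

k = -0.299, C = 2.355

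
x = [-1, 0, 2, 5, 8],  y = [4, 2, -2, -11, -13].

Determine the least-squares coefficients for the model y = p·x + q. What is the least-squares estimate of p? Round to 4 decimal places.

p = -2.0255

The normal equations are: 94·p + 14·q = -167;  14·p + 5·q = -20.
Eliminating q: 5·(row 1) − 14·(row 2) gives 274·p = 5·(-167) − 14·(-20) = -555, so p = -555/274.
Then q = ((-20) − 14·(-555/274))/5 = 229/137.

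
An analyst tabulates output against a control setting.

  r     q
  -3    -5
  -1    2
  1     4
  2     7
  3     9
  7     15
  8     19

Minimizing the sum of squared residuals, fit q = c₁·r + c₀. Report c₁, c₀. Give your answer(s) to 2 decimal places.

The normal equations are: 137·c₁ + 17·c₀ = 315;  17·c₁ + 7·c₀ = 51.
(Σr·r = 137, Σr = 17, Σ1 = 7, Σr·q = 315, Σq = 51.)
det = 137·7 − 17² = 670.
c₁ = (315·7 − 17·51)/670 = 669/335; c₀ = (137·51 − 17·315)/670 = 816/335.

c₁ = 2.00, c₀ = 2.44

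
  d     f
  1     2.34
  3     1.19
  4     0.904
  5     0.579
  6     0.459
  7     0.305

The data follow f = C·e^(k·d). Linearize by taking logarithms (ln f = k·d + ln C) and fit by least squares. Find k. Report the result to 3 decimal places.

Linearized form: ln f = k·d + ln C. From the 6 transformed points,
XᵀX = [[136.0000, 26.0000]; [26.0000, 6]], rhs = [-14.7483, -1.5894]ᵀ  (here Σd = 26.0000, Σ(d)² = 136.0000, Σln f = -1.5894, Σd·ln f = -14.7483).
Slope k = (n·Σd·ln f − Σd·Σln f)/(n·Σ(d)² − (Σd)²) = (6·-14.7483 − 26.0000·-1.5894)/140.0000 = -0.33689; ln C = (Σln f − k·Σd)/n = 1.19496.

k = -0.337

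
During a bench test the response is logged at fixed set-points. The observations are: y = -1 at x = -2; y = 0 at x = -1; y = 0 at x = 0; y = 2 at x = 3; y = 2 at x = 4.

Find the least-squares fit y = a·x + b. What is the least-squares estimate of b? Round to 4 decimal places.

b = 0.1940

Compute the Gram sums: Σx·x = 30, Σx = 4, Σ1 = 5.
And Σx·y = 16, Σy = 3.
Normal equations: [[30, 4]; [4, 5]]·[a, b]ᵀ = [16, 3]ᵀ.
Δ = 30·5 − 4² = 134.
a = (16·5 − 4·3)/134 = 34/67; b = (30·3 − 4·16)/134 = 13/67.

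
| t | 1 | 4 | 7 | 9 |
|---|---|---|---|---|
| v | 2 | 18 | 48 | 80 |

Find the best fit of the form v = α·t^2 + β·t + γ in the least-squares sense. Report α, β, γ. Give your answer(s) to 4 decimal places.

α = 0.9357, β = 0.3058, γ = 1.0079

Sums needed: Σt^2·t^2 = 9219, Σt^2·t = 1137, Σt^2 = 147, Σt·t = 147, Σt = 21, Σ1 = 4.
Right-hand side: Σt^2·v = 9122, Σt·v = 1130, Σv = 148.
Inverting the 3×3 Gram matrix, [α, β, γ]ᵀ = [713/762, 233/762, 128/127]ᵀ.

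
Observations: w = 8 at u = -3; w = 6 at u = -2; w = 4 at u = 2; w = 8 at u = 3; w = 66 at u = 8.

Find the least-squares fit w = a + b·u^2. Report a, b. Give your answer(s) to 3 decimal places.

a = -0.153, b = 1.031

Entries of XᵀX: Σ1 = 5, Σu^2 = 90, Σu^2·u^2 = 4290.
Moment sums: Σw = 92, Σu^2·w = 4408.
Normal equations: [[5, 90]; [90, 4290]]·[a, b]ᵀ = [92, 4408]ᵀ.
Eliminating b: 4290·(row 1) − 90·(row 2) gives 13350·a = 4290·92 − 90·4408 = -2040, so a = -68/445.
Then b = (4408 − 90·(-68/445))/4290 = 1376/1335.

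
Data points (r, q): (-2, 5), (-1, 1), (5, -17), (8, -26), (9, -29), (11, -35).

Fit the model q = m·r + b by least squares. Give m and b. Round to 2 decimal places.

m = -3.05, b = -1.59

Forming AᵀA = [[296, 30]; [30, 6]] and Aᵀq = [-950, -101]ᵀ gives AᵀA·[m, b]ᵀ = Aᵀq.
Δ = 296·6 − 30² = 876.
m = ((-950)·6 − 30·(-101))/876 = -445/146; b = (296·(-101) − 30·(-950))/876 = -349/219.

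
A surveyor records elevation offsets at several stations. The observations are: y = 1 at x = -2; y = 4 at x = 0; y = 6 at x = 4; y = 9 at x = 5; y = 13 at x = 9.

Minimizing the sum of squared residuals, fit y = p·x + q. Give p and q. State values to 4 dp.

p = 1.0481, q = 3.2460

MᵀM·[p, q]ᵀ = Mᵀy reads: 126·p + 16·q = 184;  16·p + 5·q = 33.
(Σx·x = 126, Σx = 16, Σ1 = 5, Σx·y = 184, Σy = 33.)
Determinant 126·5 − 16² = 374.
p = (184·5 − 16·33)/374 = 196/187; q = (126·33 − 16·184)/374 = 607/187.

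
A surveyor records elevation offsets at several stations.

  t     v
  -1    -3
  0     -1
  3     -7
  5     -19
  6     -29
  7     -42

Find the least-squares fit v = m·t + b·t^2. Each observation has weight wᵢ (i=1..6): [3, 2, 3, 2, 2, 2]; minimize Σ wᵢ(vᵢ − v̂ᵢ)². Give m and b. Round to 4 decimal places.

MᵀWM·[m, b]ᵀ = MᵀWv reads: 250·m + 1446·b = -1180;  1446·m + 8890·b = -7352.
Eliminating b: 8890·(row 1) − 1446·(row 2) gives 131584·m = 8890·(-1180) − 1446·(-7352) = 140792, so m = 17599/16448.
Then b = ((-7352) − 1446·(17599/16448))/8890 = -16465/16448.

m = 1.0700, b = -1.0010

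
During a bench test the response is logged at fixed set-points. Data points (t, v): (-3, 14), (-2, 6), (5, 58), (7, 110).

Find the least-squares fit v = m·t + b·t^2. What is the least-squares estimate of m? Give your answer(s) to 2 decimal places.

m = 1.37

With design matrix M, MᵀM = [[87, 433]; [433, 3123]] and Mᵀv = [1006, 6990]ᵀ.
det = 87·3123 − 433² = 84212.
m = (1006·3123 − 433·6990)/84212 = 28767/21053; b = (87·6990 − 433·1006)/84212 = 43133/21053.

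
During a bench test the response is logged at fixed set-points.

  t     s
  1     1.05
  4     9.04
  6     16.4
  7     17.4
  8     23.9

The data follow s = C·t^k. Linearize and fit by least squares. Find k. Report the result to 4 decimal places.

k = 1.4878

Linearized form: ln s = k·ln t + ln C. From the 5 transformed points,
Σln t = 7.2034, Σ(ln t)² = 13.2429, Σln s = 11.0781, Σln t·ln s = 20.2225.
Equations: 13.2429·k + 7.2034·ln C = 20.2225;  7.2034·k + 5·ln C = 11.0781.
Solving (det = 14.3252): k = 1.48778, ln C = 0.07220.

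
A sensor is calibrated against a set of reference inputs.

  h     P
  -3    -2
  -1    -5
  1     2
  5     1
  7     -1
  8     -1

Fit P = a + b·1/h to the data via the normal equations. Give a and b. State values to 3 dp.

The normal system XᵀX·[a, b]ᵀ = XᵀP is [[6, 113/840]; [113/840, 1543249/705600]]·[a, b]ᵀ = [-6, 6383/840]ᵀ.
Δ = 6·(1543249/705600) − (113/840)² = 369869/28224.
a = ((-6)·(1543249/705600) − (113/840)·(6383/840))/(369869/28224) = -9980773/9246725; b = (6·(6383/840) − (113/840)·(-6))/(369869/28224) = 6547968/1849345.

a = -1.079, b = 3.541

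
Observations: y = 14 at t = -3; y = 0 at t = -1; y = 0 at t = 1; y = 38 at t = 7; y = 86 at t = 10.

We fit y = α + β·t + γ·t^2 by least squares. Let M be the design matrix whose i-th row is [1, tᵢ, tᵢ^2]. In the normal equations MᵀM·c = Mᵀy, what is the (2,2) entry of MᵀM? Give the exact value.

Row 2 ↔ basis t, column 2 ↔ basis t, so (MᵀM)_{2,2} = Σᵢ (t)·(t) = (-3)·(-3) + (-1)·(-1) + (1)·(1) + (7)·(7) + (10)·(10) = 160.

160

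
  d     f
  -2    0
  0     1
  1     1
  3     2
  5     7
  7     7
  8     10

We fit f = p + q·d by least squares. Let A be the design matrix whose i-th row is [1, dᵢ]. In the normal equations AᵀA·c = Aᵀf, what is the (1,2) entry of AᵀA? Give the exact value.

Row 1 ↔ basis 1, column 2 ↔ basis d, so (AᵀA)_{1,2} = Σᵢ d = (1)·(-2) + (1)·(0) + (1)·(1) + (1)·(3) + (1)·(5) + (1)·(7) + (1)·(8) = 22.

22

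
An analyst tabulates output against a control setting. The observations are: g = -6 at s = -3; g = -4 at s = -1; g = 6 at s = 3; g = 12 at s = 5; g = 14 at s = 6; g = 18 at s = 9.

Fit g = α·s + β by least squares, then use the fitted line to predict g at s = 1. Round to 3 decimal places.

ĝ = 1.954

From the data, Σs·s = 161, Σs = 19, Σ1 = 6.
For Mᵀg: Σs·g = 346, Σg = 40.
Normal equations: [[161, 19]; [19, 6]]·[α, β]ᵀ = [346, 40]ᵀ.
Δ = 161·6 − 19² = 605.
α = (346·6 − 19·40)/605 = 1316/605; β = (161·40 − 19·346)/605 = -134/605.
At s = 1: ĝ = (1316/605)·(1) + (-134/605)·(1) = 1182/605.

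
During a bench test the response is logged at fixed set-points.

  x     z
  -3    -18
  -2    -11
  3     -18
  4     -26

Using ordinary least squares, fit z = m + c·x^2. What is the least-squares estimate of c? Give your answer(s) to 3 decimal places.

With design matrix A, AᵀA = [[4, 38]; [38, 434]] and Aᵀz = [-73, -784]ᵀ.
Eliminating c: 434·(row 1) − 38·(row 2) gives 292·m = 434·(-73) − 38·(-784) = -1890, so m = -945/146.
Then c = ((-784) − 38·(-945/146))/434 = -181/146.

c = -1.240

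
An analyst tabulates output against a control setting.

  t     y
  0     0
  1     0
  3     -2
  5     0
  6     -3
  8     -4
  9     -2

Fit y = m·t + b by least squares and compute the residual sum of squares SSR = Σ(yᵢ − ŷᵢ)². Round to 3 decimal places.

Compute the Gram sums: Σt·t = 216, Σt = 32, Σ1 = 7.
Moment sums: Σt·y = -74, Σy = -11.
XᵀX·[m, b]ᵀ = Xᵀy becomes [[216, 32]; [32, 7]]·[m, b]ᵀ = [-74, -11]ᵀ.
det = 216·7 − 32² = 488.
m = ((-74)·7 − 32·(-11))/488 = -83/244; b = (216·(-11) − 32·(-74))/488 = -1/61.
Residuals: 1/61, 87/244, -235/244, 419/244, -115/122, -77/61, 263/244; SSR = 933/122.

SSR = 7.648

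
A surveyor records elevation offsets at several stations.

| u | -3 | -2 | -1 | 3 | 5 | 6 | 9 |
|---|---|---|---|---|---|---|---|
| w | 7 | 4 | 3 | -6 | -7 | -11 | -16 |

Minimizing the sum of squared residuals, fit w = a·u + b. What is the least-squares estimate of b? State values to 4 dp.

Setting ∂/∂a … = 0 gives: 165·a + 17·b = -295;  17·a + 7·b = -26.
det = 165·7 − 17² = 866.
a = ((-295)·7 − 17·(-26))/866 = -1623/866; b = (165·(-26) − 17·(-295))/866 = 725/866.

b = 0.8372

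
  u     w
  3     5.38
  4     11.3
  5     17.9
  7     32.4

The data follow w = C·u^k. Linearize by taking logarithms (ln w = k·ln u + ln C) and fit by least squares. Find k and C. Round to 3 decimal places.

k = 2.107, C = 0.569

Taking logs, ln w = k·ln u + ln C, so regress ln w on ln u.
Σln u = 6.0403, Σ(ln u)² = 9.5056, Σln w = 10.4705, Σln u·ln w = 16.6212.
Equations: 9.5056·k + 6.0403·ln C = 16.6212;  6.0403·k + 4·ln C = 10.4705.
Solving (det = 1.5378): k = 2.10732, ln C = -0.56458, so C = exp(-0.56458) = 0.56860.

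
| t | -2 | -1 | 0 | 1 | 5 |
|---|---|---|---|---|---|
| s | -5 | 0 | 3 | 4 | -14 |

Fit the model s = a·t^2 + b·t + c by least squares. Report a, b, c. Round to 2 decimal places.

Compute the Gram sums: Σt^2·t^2 = 643, Σt^2·t = 117, Σt^2 = 31, Σt·t = 31, Σt = 3, Σ1 = 5.
For Aᵀs: Σt^2·s = -366, Σt·s = -56, Σs = -12.
Solving the 3×3 system (Gaussian elimination) gives a = -4641/4351, b = 8368/4351, c = 13311/4351.

a = -1.07, b = 1.92, c = 3.06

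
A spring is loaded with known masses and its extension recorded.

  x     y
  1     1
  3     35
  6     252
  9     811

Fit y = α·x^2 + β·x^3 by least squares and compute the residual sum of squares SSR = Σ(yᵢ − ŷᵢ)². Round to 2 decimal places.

Normal-equation sums: Σx^2·x^2 = 7939, Σx^2·x^3 = 67069, Σx^3·x^3 = 578827.
For Mᵀy: Σx^2·y = 75079, Σx^3·y = 646597.
So MᵀM·[α, β]ᵀ = Mᵀy: [[7939, 67069]; [67069, 578827]]·[α, β]ᵀ = [75079, 646597]ᵀ.
Determinant 7939·578827 − 67069² = 97056792.
α = (75079·578827 − 67069·646597)/97056792 = 2531615/2696022; β = (7939·646597 − 67069·75079)/97056792 = 2718337/2696022.
Residuals: -141885/149779, -101048/149779, 61034/149779, -2021/21397; SSR = 228786/149779.

SSR = 1.53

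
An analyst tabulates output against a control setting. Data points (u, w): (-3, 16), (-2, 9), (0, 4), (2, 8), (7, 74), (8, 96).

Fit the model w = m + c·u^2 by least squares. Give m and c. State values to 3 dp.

m = 3.102, c = 1.449

Entries of AᵀA: Σ1 = 6, Σu^2 = 130, Σu^2·u^2 = 6610.
Right-hand side: Σw = 207, Σu^2·w = 9982.
Normal equations: [[6, 130]; [130, 6610]]·[m, c]ᵀ = [207, 9982]ᵀ.
Δ = 6·6610 − 130² = 22760.
m = (207·6610 − 130·9982)/22760 = 7061/2276; c = (6·9982 − 130·207)/22760 = 16491/11380.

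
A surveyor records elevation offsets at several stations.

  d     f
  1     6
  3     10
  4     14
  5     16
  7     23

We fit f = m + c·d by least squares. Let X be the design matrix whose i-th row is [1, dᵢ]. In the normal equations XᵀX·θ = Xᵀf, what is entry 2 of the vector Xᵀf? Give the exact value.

Entry 2 ↔ basis d, so (Xᵀf)_{2} = Σᵢ (d)·fᵢ = (1)·(6) + (3)·(10) + (4)·(14) + (5)·(16) + (7)·(23) = 333.

333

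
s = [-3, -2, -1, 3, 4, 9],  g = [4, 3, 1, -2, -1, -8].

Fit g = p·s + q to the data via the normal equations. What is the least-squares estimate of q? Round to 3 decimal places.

q = 1.048

From the data, Σs·s = 120, Σs = 10, Σ1 = 6.
And Σs·g = -101, Σg = -3.
XᵀX·[p, q]ᵀ = Xᵀg becomes [[120, 10]; [10, 6]]·[p, q]ᵀ = [-101, -3]ᵀ.
Δ = 120·6 − 10² = 620.
p = ((-101)·6 − 10·(-3))/620 = -144/155; q = (120·(-3) − 10·(-101))/620 = 65/62.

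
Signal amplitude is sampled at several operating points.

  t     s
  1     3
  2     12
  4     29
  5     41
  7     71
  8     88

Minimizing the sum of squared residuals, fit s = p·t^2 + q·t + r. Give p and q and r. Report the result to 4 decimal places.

p = 0.8750, q = 4.1517, r = -1.2033

Setting ∂/∂p … = 0 gives: 7395·p + 1053·q + 159·r = 10651;  1053·p + 159·q + 27·r = 1549;  159·p + 27·q + 6·r = 244.
Row-reducing yields p = 7/8, q = 2491/600, r = -361/300.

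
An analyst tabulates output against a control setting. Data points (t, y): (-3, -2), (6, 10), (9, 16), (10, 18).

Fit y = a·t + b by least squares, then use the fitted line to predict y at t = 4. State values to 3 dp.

ŷ = 8.229

With design matrix M, MᵀM = [[226, 22]; [22, 4]] and Mᵀy = [390, 42]ᵀ.
Eliminating b: 4·(row 1) − 22·(row 2) gives 420·a = 4·390 − 22·42 = 636, so a = 53/35.
Then b = (42 − 22·(53/35))/4 = 76/35.
At t = 4: ŷ = (53/35)·(4) + (76/35)·(1) = 288/35.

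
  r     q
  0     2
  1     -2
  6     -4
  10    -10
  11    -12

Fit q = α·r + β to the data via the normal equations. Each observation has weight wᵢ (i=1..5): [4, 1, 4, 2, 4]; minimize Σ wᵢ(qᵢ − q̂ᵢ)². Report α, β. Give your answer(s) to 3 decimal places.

α = -1.207, β = 1.961

Compute the Gram sums: Σwᵢ·r·r = 829, Σwᵢ·r = 89, Σwᵢ·1 = 15.
Moment sums: Σwᵢ·r·q = -826, Σwᵢ·q = -78.
Normal equations: [[829, 89]; [89, 15]]·[α, β]ᵀ = [-826, -78]ᵀ.
Eliminating β: 15·(row 1) − 89·(row 2) gives 4514·α = 15·(-826) − 89·(-78) = -5448, so α = -2724/2257.
Then β = ((-78) − 89·(-2724/2257))/15 = 4426/2257.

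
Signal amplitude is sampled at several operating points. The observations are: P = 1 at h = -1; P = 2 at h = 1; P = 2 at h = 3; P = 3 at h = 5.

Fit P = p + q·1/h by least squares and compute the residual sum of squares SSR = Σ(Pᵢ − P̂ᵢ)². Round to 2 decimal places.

SSR = 1.31

Sums needed: Σ1 = 4, Σ1/h = 8/15, Σ1/h·1/h = 484/225.
And ΣP = 8, Σ1/h·P = 34/15.
So AᵀA·[p, q]ᵀ = AᵀP: [[4, 8/15]; [8/15, 484/225]]·[p, q]ᵀ = [8, 34/15]ᵀ.
Determinant 4·(484/225) − (8/15)² = 208/25.
p = (8·(484/225) − (8/15)·(34/15))/(208/25) = 25/13; q = (4·(34/15) − (8/15)·8)/(208/25) = 15/26.
Residuals: -9/26, -1/2, -3/26, 25/26; SSR = 17/13.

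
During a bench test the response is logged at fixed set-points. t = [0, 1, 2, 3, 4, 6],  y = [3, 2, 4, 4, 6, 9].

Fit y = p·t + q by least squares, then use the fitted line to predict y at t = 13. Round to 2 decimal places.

ŷ = 15.89

Entries of MᵀM: Σt·t = 66, Σt = 16, Σ1 = 6.
And Σt·y = 100, Σy = 28.
MᵀM·[p, q]ᵀ = Mᵀy becomes [[66, 16]; [16, 6]]·[p, q]ᵀ = [100, 28]ᵀ.
det = 66·6 − 16² = 140.
p = (100·6 − 16·28)/140 = 38/35; q = (66·28 − 16·100)/140 = 62/35.
At t = 13: ŷ = (38/35)·(13) + (62/35)·(1) = 556/35.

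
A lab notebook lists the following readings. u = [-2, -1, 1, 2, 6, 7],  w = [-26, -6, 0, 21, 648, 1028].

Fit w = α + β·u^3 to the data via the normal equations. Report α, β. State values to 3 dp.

α = -2.636, β = 3.007

Normal-equation sums: Σ1 = 6, Σu^3 = 559, Σu^3·u^3 = 164435.
Right-hand side: Σw = 1665, Σu^3·w = 492954.
So AᵀA·[α, β]ᵀ = Aᵀw: [[6, 559]; [559, 164435]]·[α, β]ᵀ = [1665, 492954]ᵀ.
Eliminating β: 164435·(row 1) − 559·(row 2) gives 674129·α = 164435·1665 − 559·492954 = -1777011, so α = -1777011/674129.
Then β = (492954 − 559·(-1777011/674129))/164435 = 2026989/674129.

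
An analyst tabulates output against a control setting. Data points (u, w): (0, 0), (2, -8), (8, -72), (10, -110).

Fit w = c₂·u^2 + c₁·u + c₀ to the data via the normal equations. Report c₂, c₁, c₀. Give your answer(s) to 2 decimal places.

Setting ∂/∂c₂ … = 0 gives: 14112·c₂ + 1520·c₁ + 168·c₀ = -15640;  1520·c₂ + 168·c₁ + 20·c₀ = -1692;  168·c₂ + 20·c₁ + 4·c₀ = -190.
(Σu^2·u^2 = 14112, Σu^2·u = 1520, Σu^2 = 168, Σu·u = 168, Σu = 20, Σ1 = 4, Σu^2·w = -15640, Σu·w = -1692, Σw = -190.)
Row-reducing yields c₂ = -15/16, c₁ = -209/136, c₀ = -15/34.

c₂ = -0.94, c₁ = -1.54, c₀ = -0.44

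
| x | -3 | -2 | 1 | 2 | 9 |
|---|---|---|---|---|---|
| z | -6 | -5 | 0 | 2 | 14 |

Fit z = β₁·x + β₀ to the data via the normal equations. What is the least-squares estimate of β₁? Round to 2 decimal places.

β₁ = 1.69

AᵀA·[β₁, β₀]ᵀ = Aᵀz reads: 99·β₁ + 7·β₀ = 158;  7·β₁ + 5·β₀ = 5.
(Σx·x = 99, Σx = 7, Σ1 = 5, Σx·z = 158, Σz = 5.)
Δ = 99·5 − 7² = 446.
β₁ = (158·5 − 7·5)/446 = 755/446; β₀ = (99·5 − 7·158)/446 = -611/446.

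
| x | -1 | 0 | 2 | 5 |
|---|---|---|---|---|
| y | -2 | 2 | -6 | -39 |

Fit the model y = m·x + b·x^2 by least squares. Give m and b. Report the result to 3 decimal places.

The normal equations are: 30·m + 132·b = -205;  132·m + 642·b = -1001.
Determinant 30·642 − 132² = 1836.
m = ((-205)·642 − 132·(-1001))/1836 = 29/102; b = (30·(-1001) − 132·(-205))/1836 = -55/34.

m = 0.284, b = -1.618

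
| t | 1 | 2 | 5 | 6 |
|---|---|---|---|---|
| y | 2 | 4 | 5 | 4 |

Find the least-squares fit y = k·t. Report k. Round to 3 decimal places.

Setting ∂/∂k … = 0 gives: 66·k = 59.
k = 59/66 = 0.893939.

k = 0.894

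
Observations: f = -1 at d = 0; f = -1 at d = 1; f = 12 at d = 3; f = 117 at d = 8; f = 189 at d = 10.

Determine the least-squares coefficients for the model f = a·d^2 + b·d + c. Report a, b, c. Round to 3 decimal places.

a = 2.104, b = -2.060, c = -0.968

Sums needed: Σd^2·d^2 = 14178, Σd^2·d = 1540, Σd^2 = 174, Σd·d = 174, Σd = 22, Σ1 = 5.
For Xᵀf: Σd^2·f = 26495, Σd·f = 2861, Σf = 316.
Row-reducing yields a = 144071/68462, b = -141041/68462, c = -33146/34231.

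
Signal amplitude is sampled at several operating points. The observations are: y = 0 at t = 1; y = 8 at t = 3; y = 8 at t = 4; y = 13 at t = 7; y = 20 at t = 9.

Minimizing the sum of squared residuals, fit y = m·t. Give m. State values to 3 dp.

m = 2.096

With design matrix X, XᵀX = [[156]] and Xᵀy = [327]ᵀ.
m = 327/156 = 2.09615.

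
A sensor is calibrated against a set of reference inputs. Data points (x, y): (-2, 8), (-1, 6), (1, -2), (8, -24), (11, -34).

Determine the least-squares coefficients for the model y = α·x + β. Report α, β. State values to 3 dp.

α = -3.255, β = 1.868

From the data, Σx·x = 191, Σx = 17, Σ1 = 5.
For Aᵀy: Σx·y = -590, Σy = -46.
Normal equations: [[191, 17]; [17, 5]]·[α, β]ᵀ = [-590, -46]ᵀ.
Δ = 191·5 − 17² = 666.
α = ((-590)·5 − 17·(-46))/666 = -1084/333; β = (191·(-46) − 17·(-590))/666 = 622/333.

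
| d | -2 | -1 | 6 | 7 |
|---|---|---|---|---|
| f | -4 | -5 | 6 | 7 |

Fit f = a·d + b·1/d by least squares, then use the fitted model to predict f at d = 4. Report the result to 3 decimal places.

From the data, Σd·d = 90, Σd·1/d = 4, Σ1/d·1/d = 1145/882.
And Σd·f = 98, Σ1/d·f = 9.
det = 90·(1145/882) − 4² = 4941/49.
a = (98·(1145/882) − 4·9)/(4941/49) = 40229/44469; b = (90·9 − 4·98)/(4941/49) = 20482/4941.
At d = 4: f̂ = (40229/44469)·(4) + (20482/4941)·(1/4) = 414001/88938.

f̂ = 4.655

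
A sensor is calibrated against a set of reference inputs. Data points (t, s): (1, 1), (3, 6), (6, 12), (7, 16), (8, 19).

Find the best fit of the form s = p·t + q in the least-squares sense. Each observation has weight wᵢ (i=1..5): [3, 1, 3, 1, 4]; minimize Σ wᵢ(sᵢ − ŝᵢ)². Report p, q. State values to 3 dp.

p = 2.523, q = -1.827

Entries of XᵀWX: Σwᵢ·t·t = 425, Σwᵢ·t = 63, Σwᵢ·1 = 12.
Moment sums: Σwᵢ·t·s = 957, Σwᵢ·s = 137.
XᵀWX·[p, q]ᵀ = XᵀWs becomes [[425, 63]; [63, 12]]·[p, q]ᵀ = [957, 137]ᵀ.
Δ = 425·12 − 63² = 1131.
p = (957·12 − 63·137)/1131 = 951/377; q = (425·137 − 63·957)/1131 = -2066/1131.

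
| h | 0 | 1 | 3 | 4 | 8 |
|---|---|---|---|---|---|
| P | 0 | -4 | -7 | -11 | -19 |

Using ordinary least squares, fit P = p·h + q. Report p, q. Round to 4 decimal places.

p = -2.3144, q = -0.7938

Setting ∂/∂p … = 0 gives: 90·p + 16·q = -221;  16·p + 5·q = -41.
(Σh·h = 90, Σh = 16, Σ1 = 5, Σh·P = -221, ΣP = -41.)
Δ = 90·5 − 16² = 194.
p = ((-221)·5 − 16·(-41))/194 = -449/194; q = (90·(-41) − 16·(-221))/194 = -77/97.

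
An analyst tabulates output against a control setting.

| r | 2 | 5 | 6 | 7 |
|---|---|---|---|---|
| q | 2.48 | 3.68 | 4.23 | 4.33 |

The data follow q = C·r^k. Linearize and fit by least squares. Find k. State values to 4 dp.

Taking logs, ln q = k·ln r + ln C, so regress ln q on ln r.
Σln r = 6.0403, Σ(ln r)² = 10.0677, Σln q = 5.1189, Σln r·ln q = 8.1625.
Equations: 10.0677·k + 6.0403·ln C = 8.1625;  6.0403·k + 4·ln C = 5.1189.
Δ = 10.0677·4 − (6.0403)² = 3.7862; k = (8.1625·4 − 6.0403·5.1189)/3.7862 = 0.45696, ln C = (10.0677·5.1189 − 6.0403·8.1625)/3.7862 = 0.58970.

k = 0.4570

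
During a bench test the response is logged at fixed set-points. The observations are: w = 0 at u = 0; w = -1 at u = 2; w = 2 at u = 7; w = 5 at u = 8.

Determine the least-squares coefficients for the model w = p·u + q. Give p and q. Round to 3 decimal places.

p = 0.592, q = -1.017

XᵀX·[p, q]ᵀ = Xᵀw reads: 117·p + 17·q = 52;  17·p + 4·q = 6.
Eliminating q: 4·(row 1) − 17·(row 2) gives 179·p = 4·52 − 17·6 = 106, so p = 106/179.
Then q = (6 − 17·(106/179))/4 = -182/179.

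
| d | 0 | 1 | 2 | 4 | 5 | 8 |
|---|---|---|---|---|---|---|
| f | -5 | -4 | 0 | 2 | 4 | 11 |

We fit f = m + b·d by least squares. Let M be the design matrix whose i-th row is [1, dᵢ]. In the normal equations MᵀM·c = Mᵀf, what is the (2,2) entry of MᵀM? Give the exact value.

Row 2 ↔ basis d, column 2 ↔ basis d, so (MᵀM)_{2,2} = Σᵢ (d)·(d) = (0)·(0) + (1)·(1) + (2)·(2) + (4)·(4) + (5)·(5) + (8)·(8) = 110.

110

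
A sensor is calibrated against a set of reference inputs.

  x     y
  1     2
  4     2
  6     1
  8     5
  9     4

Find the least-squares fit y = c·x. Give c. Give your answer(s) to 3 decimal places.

From the data, Σx·x = 198.
For Aᵀy: Σx·y = 92.
So AᵀA·[c]ᵀ = Aᵀy: [[198]]·[c]ᵀ = [92]ᵀ.
c = 92/198 = 0.464646.

c = 0.465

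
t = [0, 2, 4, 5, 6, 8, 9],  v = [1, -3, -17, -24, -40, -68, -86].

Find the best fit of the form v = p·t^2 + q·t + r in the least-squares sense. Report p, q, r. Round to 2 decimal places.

p = -1.06, q = -0.16, r = 1.22

From the data, Σt^2·t^2 = 12850, Σt^2·t = 1654, Σt^2 = 226, Σt·t = 226, Σt = 34, Σ1 = 7.
And Σt^2·v = -13642, Σt·v = -1752, Σv = -237.
MᵀM·[p, q, r]ᵀ = Mᵀv becomes [[12850, 1654, 226]; [1654, 226, 34]; [226, 34, 7]]·[p, q, r]ᵀ = [-13642, -1752, -237]ᵀ.
Row-reducing yields p = -1607/1512, q = -239/1512, r = 463/378.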